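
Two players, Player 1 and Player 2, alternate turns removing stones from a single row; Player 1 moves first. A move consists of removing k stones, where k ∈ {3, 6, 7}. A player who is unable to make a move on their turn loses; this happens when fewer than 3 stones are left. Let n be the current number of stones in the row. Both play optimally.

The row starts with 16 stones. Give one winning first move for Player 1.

Remove 6, leaving 10.

Build the W/L table. Terminal = L. A non-terminal position is W if it has a move to some L; otherwise it is L.
n=0: no move → L
n=1: no move → L
n=2: no move → L
n=3: →0(L), so W
n=4: →1(L), so W
n=5: →2(L), so W
n=6: →0(L), so W
n=7: →1(L), so W
n=8: →2(L), so W
n=9: →2(L), so W
n=10: →7(W), 4(W), 3(W) — all W, so L
n=11: →8(W), 5(W), 4(W) — all W, so L
n=12: →9(W), 6(W), 5(W) — all W, so L
n=13: →10(L), so W
n=14: →11(L), so W
n=15: →12(L), so W
n=16: →10(L), so W
From 16, the L positions reachable in one move are: 10.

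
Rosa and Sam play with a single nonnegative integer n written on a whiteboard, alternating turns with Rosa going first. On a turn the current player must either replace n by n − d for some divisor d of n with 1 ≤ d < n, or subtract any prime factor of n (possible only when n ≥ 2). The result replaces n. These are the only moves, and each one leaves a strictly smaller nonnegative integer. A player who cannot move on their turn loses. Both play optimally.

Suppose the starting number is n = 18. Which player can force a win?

Classify positions by backward induction: terminal positions (no move available) are L. From any other position, the mover wins iff some move reaches an L.
n=0: no move → L
n=1: no move → L
n=2: →0(L), so W
n=3: →0(L), so W
n=4: →2(W), 3(W) — all W, so L
n=5: →0(L), so W
n=6: →4(L), so W
n=7: →0(L), so W
n=8: →4(L), so W
n=9: →6(W), 8(W) — all W, so L
n=10: →9(L), so W
n=11: →0(L), so W
n=12: →9(L), so W
n=13: →0(L), so W
n=14: →7(W), 12(W), 13(W) — all W, so L
n=15: →14(L), so W
n=16: →14(L), so W
n=17: →0(L), so W
n=18: →9(L), so W
From 18 Rosa can move to 9, reaching an L position.

Rosa wins.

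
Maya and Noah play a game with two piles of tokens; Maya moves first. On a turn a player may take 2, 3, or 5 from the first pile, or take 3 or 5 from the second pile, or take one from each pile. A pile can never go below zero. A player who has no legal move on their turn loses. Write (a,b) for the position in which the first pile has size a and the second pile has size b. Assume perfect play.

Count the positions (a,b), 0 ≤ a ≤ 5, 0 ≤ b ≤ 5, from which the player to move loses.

Compute win/loss labels from the base case upward. A position with no move is L. Any other position is W if it can reach an L in one move, else L.
Every move lowers a or b (never raises either), so fill the grid row by row in increasing a, and left to right within a row: each cell's successors are then already labelled.
      b=0  b=1  b=2  b=3  b=4  b=5
a=0:    L    L    L    W    W    W
a=1:    L    W    W    W    L    W
a=2:    W    W    W    L    L    W
a=3:    W    W    W    L    W    W
a=4:    W    L    L    W    W    W
a=5:    W    W    W    W    W    L
Cells with no legal move (terminal, hence L): (0,0), (0,1), (0,2), (1,0).
The remaining L cells, each justified by listing all of its moves:
(1,4): →(1,1)(W), (0,3)(W) — all W, so L
(2,3): →(0,3)(W), (2,0)(W), (1,2)(W) — all W, so L
(2,4): →(0,4)(W), (2,1)(W), (1,3)(W) — all W, so L
(3,3): →(1,3)(W), (0,3)(W), (3,0)(W), (2,2)(W) — all W, so L
(4,1): →(2,1)(W), (1,1)(W), (3,0)(W) — all W, so L
(4,2): →(2,2)(W), (1,2)(W), (3,1)(W) — all W, so L
(5,5): →(3,5)(W), (2,5)(W), (0,5)(W), (5,2)(W), (5,0)(W), (4,4)(W) — all W, so L
Every other cell has at least one move into one of the L cells above, so it is W.
L cells per row: a=0: 3, a=1: 2, a=2: 2, a=3: 1, a=4: 2, a=5: 1; total 11.

11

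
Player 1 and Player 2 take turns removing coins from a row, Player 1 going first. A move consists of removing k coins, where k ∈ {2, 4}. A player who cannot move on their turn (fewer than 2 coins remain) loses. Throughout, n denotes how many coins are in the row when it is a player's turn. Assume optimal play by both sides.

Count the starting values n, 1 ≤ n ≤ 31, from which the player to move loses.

11

Classify positions by backward induction: terminal positions (no move available) are L. From any other position, the mover wins iff some move reaches an L.
n=0: no move → L
n=1: no move → L
n=2: W (go to 0, an L position)
n=3: W (go to 1, an L position)
n=4: W (go to 0, an L position)
n=5: W (go to 1, an L position)
n=6: L (options 4(W), 2(W) are all W)
n=7: L (options 5(W), 3(W) are all W)
n=8: W (go to 6, an L position)
n=9: W (go to 7, an L position)
n=10: W (go to 6, an L position)
n=11: W (go to 7, an L position)
n=12: L (options 10(W), 8(W) are all W)
n=13: L (options 11(W), 9(W) are all W)
n=14: W (go to 12, an L position)
n=15: W (go to 13, an L position)
n=16: W (go to 12, an L position)
n=17: W (go to 13, an L position)
n=18: L (options 16(W), 14(W) are all W)
n=19: L (options 17(W), 15(W) are all W)
n=20: W (go to 18, an L position)
n=21: W (go to 19, an L position)
n=22: W (go to 18, an L position)
n=23: W (go to 19, an L position)
n=24: L (options 22(W), 20(W) are all W)
n=25: L (options 23(W), 21(W) are all W)
n=26: W (go to 24, an L position)
n=27: W (go to 25, an L position)
n=28: W (go to 24, an L position)
n=29: W (go to 25, an L position)
n=30: L (options 28(W), 26(W) are all W)
n=31: L (options 29(W), 27(W) are all W)
L entries with 1 ≤ n ≤ 31 (n=0 is outside the asked range and is not counted): n = 1, 6, 7, 12, 13, 18, 19, 24, 25, 30, 31; that makes 11.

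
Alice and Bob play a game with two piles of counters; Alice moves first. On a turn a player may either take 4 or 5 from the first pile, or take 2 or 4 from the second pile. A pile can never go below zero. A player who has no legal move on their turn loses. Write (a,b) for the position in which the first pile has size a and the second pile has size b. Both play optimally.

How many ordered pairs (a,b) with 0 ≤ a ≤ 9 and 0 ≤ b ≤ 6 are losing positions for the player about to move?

25

Use the standard recursion: the mover loses at a terminal position; elsewhere, the mover wins exactly when some move hands the opponent an L position.
Every move lowers a or b (never raises either), so fill the grid row by row in increasing a, and left to right within a row: each cell's successors are then already labelled.
      b=0  b=1  b=2  b=3  b=4  b=5  b=6
a=0:    L    L    W    W    W    W    L
a=1:    L    L    W    W    W    W    L
a=2:    L    L    W    W    W    W    L
a=3:    L    L    W    W    W    W    L
a=4:    W    W    L    L    W    W    W
a=5:    W    W    L    L    W    W    W
a=6:    W    W    L    L    W    W    W
a=7:    W    W    L    L    W    W    W
a=8:    W    W    W    W    L    L    W
a=9:    L    L    W    W    W    W    L
Cells with no legal move (terminal, hence L): (0,0), (0,1), (1,0), (1,1), (2,0), (2,1), (3,0), (3,1).
The remaining L cells, each justified by listing all of its moves:
(0,6): moves to (0,4)(W), (0,2)(W); every one is W ⇒ L
(1,6): moves to (1,4)(W), (1,2)(W); every one is W ⇒ L
(2,6): moves to (2,4)(W), (2,2)(W); every one is W ⇒ L
(3,6): moves to (3,4)(W), (3,2)(W); every one is W ⇒ L
(4,2): moves to (0,2)(W), (4,0)(W); every one is W ⇒ L
(4,3): moves to (0,3)(W), (4,1)(W); every one is W ⇒ L
(5,2): moves to (1,2)(W), (0,2)(W), (5,0)(W); every one is W ⇒ L
(5,3): moves to (1,3)(W), (0,3)(W), (5,1)(W); every one is W ⇒ L
(6,2): moves to (2,2)(W), (1,2)(W), (6,0)(W); every one is W ⇒ L
(6,3): moves to (2,3)(W), (1,3)(W), (6,1)(W); every one is W ⇒ L
(7,2): moves to (3,2)(W), (2,2)(W), (7,0)(W); every one is W ⇒ L
(7,3): moves to (3,3)(W), (2,3)(W), (7,1)(W); every one is W ⇒ L
(8,4): moves to (4,4)(W), (3,4)(W), (8,2)(W), (8,0)(W); every one is W ⇒ L
(8,5): moves to (4,5)(W), (3,5)(W), (8,3)(W), (8,1)(W); every one is W ⇒ L
(9,0): moves to (5,0)(W), (4,0)(W); every one is W ⇒ L
(9,1): moves to (5,1)(W), (4,1)(W); every one is W ⇒ L
(9,6): moves to (5,6)(W), (4,6)(W), (9,4)(W), (9,2)(W); every one is W ⇒ L
Every other cell has at least one move into one of the L cells above, so it is W.
L cells per row: a=0: 3, a=1: 3, a=2: 3, a=3: 3, a=4: 2, a=5: 2, a=6: 2, a=7: 2, a=8: 2, a=9: 3; total 25.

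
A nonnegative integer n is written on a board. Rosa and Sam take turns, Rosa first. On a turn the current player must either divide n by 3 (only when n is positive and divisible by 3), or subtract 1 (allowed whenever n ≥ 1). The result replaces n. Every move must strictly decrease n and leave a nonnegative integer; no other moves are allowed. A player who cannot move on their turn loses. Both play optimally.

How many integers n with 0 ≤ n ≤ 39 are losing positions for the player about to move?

19

Positions with no move are L. A position that does have a move is losing for the player to move precisely when every available move leads to a winning position for the opponent. Fill in the labels:
n=0: no move → L
n=1: W (go to 0, an L position)
n=2: L (sole option 1(W) is W)
n=3: W (go to 2, an L position)
n=4: L (sole option 3(W) is W)
n=5: W (go to 4, an L position)
n=6: W (go to 2, an L position)
n=7: L (sole option 6(W) is W)
n=8: W (go to 7, an L position)
n=9: L (options 3(W), 8(W) are all W)
n=10: W (go to 9, an L position)
n=11: L (sole option 10(W) is W)
n=12: W (go to 4, an L position)
n=13: L (sole option 12(W) is W)
n=14: W (go to 13, an L position)
n=15: L (options 5(W), 14(W) are all W)
n=16: W (go to 15, an L position)
n=17: L (sole option 16(W) is W)
n=18: W (go to 17, an L position)
n=19: L (sole option 18(W) is W)
n=20: W (go to 19, an L position)
n=21: W (go to 7, an L position)
n=22: L (sole option 21(W) is W)
n=23: W (go to 22, an L position)
n=24: L (options 8(W), 23(W) are all W)
n=25: W (go to 24, an L position)
n=26: L (sole option 25(W) is W)
n=27: W (go to 9, an L position)
n=28: L (sole option 27(W) is W)
n=29: W (go to 28, an L position)
n=30: L (options 10(W), 29(W) are all W)
n=31: W (go to 30, an L position)
n=32: L (sole option 31(W) is W)
n=33: W (go to 11, an L position)
n=34: L (sole option 33(W) is W)
n=35: W (go to 34, an L position)
n=36: L (options 12(W), 35(W) are all W)
n=37: W (go to 36, an L position)
n=38: L (sole option 37(W) is W)
n=39: W (go to 13, an L position)
L entries with 0 ≤ n ≤ 39: n = 0, 2, 4, 7, 9, 11, 13, 15, 17, 19, 22, 24, 26, 28, 30, 32, 34, 36, 38; that makes 19.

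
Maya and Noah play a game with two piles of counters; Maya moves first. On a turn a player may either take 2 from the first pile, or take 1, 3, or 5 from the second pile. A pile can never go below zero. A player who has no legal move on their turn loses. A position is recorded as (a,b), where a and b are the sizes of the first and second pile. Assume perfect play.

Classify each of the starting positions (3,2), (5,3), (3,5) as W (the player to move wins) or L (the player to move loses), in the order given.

(3,2): W, (5,3): W, (3,5): L

Work bottom-up. With no move the player to move loses. Otherwise the position is W if at least one move leads to an L position for the opponent, and L if every move leads to a W.
No move ever increases a pile, so every position that can arise here has a ≤ 5 and b ≤ 5; it is enough to label the cells with 0 ≤ a ≤ 5 and 0 ≤ b ≤ 5.
Every move lowers a or b (never raises either), so fill the grid row by row in increasing a, and left to right within a row: each cell's successors are then already labelled.
      b=0  b=1  b=2  b=3  b=4  b=5
a=0:    L    W    L    W    L    W
a=1:    L    W    L    W    L    W
a=2:    W    L    W    L    W    L
a=3:    W    L    W    L    W    L
a=4:    L    W    L    W    L    W
a=5:    L    W    L    W    L    W
Cells with no legal move (terminal, hence L): (0,0), (1,0).
The remaining L cells, each justified by listing all of its moves:
(0,2): L (sole option (0,1)(W) is W)
(0,4): L (options (0,3)(W), (0,1)(W) are all W)
(1,2): L (sole option (1,1)(W) is W)
(1,4): L (options (1,3)(W), (1,1)(W) are all W)
(2,1): L (options (0,1)(W), (2,0)(W) are all W)
(2,3): L (options (0,3)(W), (2,2)(W), (2,0)(W) are all W)
(2,5): L (options (0,5)(W), (2,4)(W), (2,2)(W), (2,0)(W) are all W)
(3,1): L (options (1,1)(W), (3,0)(W) are all W)
(3,3): L (options (1,3)(W), (3,2)(W), (3,0)(W) are all W)
(3,5): L (options (1,5)(W), (3,4)(W), (3,2)(W), (3,0)(W) are all W)
(4,0): L (sole option (2,0)(W) is W)
(4,2): L (options (2,2)(W), (4,1)(W) are all W)
(4,4): L (options (2,4)(W), (4,3)(W), (4,1)(W) are all W)
(5,0): L (sole option (3,0)(W) is W)
(5,2): L (options (3,2)(W), (5,1)(W) are all W)
(5,4): L (options (3,4)(W), (5,3)(W), (5,1)(W) are all W)
Every other cell has at least one move into one of the L cells above, so it is W.
(3,2): the move to (1,2) reaches an L cell, so W
(5,3): the move to (3,3) reaches an L cell, so W
(3,5): one of the L cells justified above, so L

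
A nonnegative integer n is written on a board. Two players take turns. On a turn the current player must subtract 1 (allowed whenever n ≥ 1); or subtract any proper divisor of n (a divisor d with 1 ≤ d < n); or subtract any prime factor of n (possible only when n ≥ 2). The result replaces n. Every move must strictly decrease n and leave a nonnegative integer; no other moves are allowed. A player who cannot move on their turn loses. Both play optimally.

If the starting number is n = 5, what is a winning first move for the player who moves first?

Move to 0.

Classify positions by backward induction: terminal positions (no move available) are L. From any other position, the mover wins iff some move reaches an L.
n=0: no move → L
n=1: can move to 0, which is L ⇒ W
n=2: can move to 0, which is L ⇒ W
n=3: can move to 0, which is L ⇒ W
n=4: moves to 2(W), 3(W); every one is W ⇒ L
n=5: can move to 0, which is L ⇒ W
From 5, the L positions reachable in one move are: 0, 4. Any move reaching one of these is winning.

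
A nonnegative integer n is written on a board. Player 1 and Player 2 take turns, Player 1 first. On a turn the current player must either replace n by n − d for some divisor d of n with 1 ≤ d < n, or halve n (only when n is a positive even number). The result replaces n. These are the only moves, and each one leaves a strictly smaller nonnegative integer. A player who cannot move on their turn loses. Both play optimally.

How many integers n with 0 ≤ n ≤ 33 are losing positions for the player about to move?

18

Positions with no move are L. A position that does have a move is losing for the player to move precisely when every available move leads to a winning position for the opponent. Fill in the labels:
n=0: no move → L
n=1: no move → L
n=2: reaches L-position 1 → W
n=3: only reaches 2(W), which is W → L
n=4: reaches L-position 3 → W
n=5: only reaches 4(W), which is W → L
n=6: reaches L-position 3 → W
n=7: only reaches 6(W), which is W → L
n=8: reaches L-position 7 → W
n=9: only reaches 6(W), 8(W), all W → L
n=10: reaches L-position 5 → W
n=11: only reaches 10(W), which is W → L
n=12: reaches L-position 9 → W
n=13: only reaches 12(W), which is W → L
n=14: reaches L-position 7 → W
n=15: only reaches 10(W), 12(W), 14(W), all W → L
n=16: reaches L-position 15 → W
n=17: only reaches 16(W), which is W → L
n=18: reaches L-position 9 → W
n=19: only reaches 18(W), which is W → L
n=20: reaches L-position 15 → W
n=21: only reaches 14(W), 18(W), 20(W), all W → L
n=22: reaches L-position 11 → W
n=23: only reaches 22(W), which is W → L
n=24: reaches L-position 21 → W
n=25: only reaches 20(W), 24(W), all W → L
n=26: reaches L-position 13 → W
n=27: only reaches 18(W), 24(W), 26(W), all W → L
n=28: reaches L-position 21 → W
n=29: only reaches 28(W), which is W → L
n=30: reaches L-position 15 → W
n=31: only reaches 30(W), which is W → L
n=32: reaches L-position 31 → W
n=33: only reaches 22(W), 30(W), 32(W), all W → L
L entries with 0 ≤ n ≤ 33: n = 0, 1, 3, 5, 7, 9, 11, 13, 15, 17, 19, 21, 23, 25, 27, 29, 31, 33; that makes 18.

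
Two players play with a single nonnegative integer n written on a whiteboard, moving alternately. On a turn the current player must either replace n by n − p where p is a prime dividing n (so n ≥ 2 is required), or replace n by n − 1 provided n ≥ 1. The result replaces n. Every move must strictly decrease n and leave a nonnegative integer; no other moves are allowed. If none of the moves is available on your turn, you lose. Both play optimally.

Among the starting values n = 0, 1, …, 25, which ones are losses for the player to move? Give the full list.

0, 4, 8, 12, 16, 20, 24

Positions with no move are L. A position that does have a move is losing for the player to move precisely when every available move leads to a winning position for the opponent. Fill in the labels:
n=0: no move → L
n=1: W (go to 0, an L position)
n=2: W (go to 0, an L position)
n=3: W (go to 0, an L position)
n=4: L (options 2(W), 3(W) are all W)
n=5: W (go to 0, an L position)
n=6: W (go to 4, an L position)
n=7: W (go to 0, an L position)
n=8: L (options 6(W), 7(W) are all W)
n=9: W (go to 8, an L position)
n=10: W (go to 8, an L position)
n=11: W (go to 0, an L position)
n=12: L (options 9(W), 10(W), 11(W) are all W)
n=13: W (go to 0, an L position)
n=14: W (go to 12, an L position)
n=15: W (go to 12, an L position)
n=16: L (options 14(W), 15(W) are all W)
n=17: W (go to 0, an L position)
n=18: W (go to 16, an L position)
n=19: W (go to 0, an L position)
n=20: L (options 15(W), 18(W), 19(W) are all W)
n=21: W (go to 20, an L position)
n=22: W (go to 20, an L position)
n=23: W (go to 0, an L position)
n=24: L (options 21(W), 22(W), 23(W) are all W)
n=25: W (go to 20, an L position)
The losing starting values of n are exactly the entries labelled L in this table (7 of them).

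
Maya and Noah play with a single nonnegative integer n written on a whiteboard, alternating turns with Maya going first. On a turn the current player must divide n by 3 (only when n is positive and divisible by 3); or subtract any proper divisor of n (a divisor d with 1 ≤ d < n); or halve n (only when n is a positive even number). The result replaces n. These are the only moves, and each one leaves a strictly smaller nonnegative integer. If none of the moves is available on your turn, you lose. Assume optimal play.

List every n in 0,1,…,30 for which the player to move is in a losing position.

0, 1, 4, 7, 9, 11, 13, 15, 17, 19, 23, 25, 28

Positions with no move are L. A position that does have a move is losing for the player to move precisely when every available move leads to a winning position for the opponent. Fill in the labels:
n=0: no move → L
n=1: no move → L
n=2: W (go to 1, an L position)
n=3: W (go to 1, an L position)
n=4: L (options 2(W), 3(W) are all W)
n=5: W (go to 4, an L position)
n=6: W (go to 4, an L position)
n=7: L (sole option 6(W) is W)
n=8: W (go to 4, an L position)
n=9: L (options 3(W), 6(W), 8(W) are all W)
n=10: W (go to 9, an L position)
n=11: L (sole option 10(W) is W)
n=12: W (go to 4, an L position)
n=13: L (sole option 12(W) is W)
n=14: W (go to 7, an L position)
n=15: L (options 5(W), 10(W), 12(W), 14(W) are all W)
n=16: W (go to 15, an L position)
n=17: L (sole option 16(W) is W)
n=18: W (go to 9, an L position)
n=19: L (sole option 18(W) is W)
n=20: W (go to 15, an L position)
n=21: W (go to 7, an L position)
n=22: W (go to 11, an L position)
n=23: L (sole option 22(W) is W)
n=24: W (go to 23, an L position)
n=25: L (options 20(W), 24(W) are all W)
n=26: W (go to 13, an L position)
n=27: W (go to 9, an L position)
n=28: L (options 14(W), 21(W), 24(W), 26(W), 27(W) are all W)
n=29: W (go to 28, an L position)
n=30: W (go to 15, an L position)
The losing starting values of n are exactly the entries labelled L in this table (13 of them).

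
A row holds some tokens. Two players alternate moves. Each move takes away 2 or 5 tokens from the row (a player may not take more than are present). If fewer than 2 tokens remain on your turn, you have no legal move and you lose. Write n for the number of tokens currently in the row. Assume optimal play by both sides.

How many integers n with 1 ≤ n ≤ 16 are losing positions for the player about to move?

7

Use the standard recursion: the mover loses at a terminal position; elsewhere, the mover wins exactly when some move hands the opponent an L position.
n=0: no move → L
n=1: no move → L
n=2: can move to 0, which is L ⇒ W
n=3: can move to 1, which is L ⇒ W
n=4: the only move is to 2(W), a W ⇒ L
n=5: can move to 0, which is L ⇒ W
n=6: can move to 4, which is L ⇒ W
n=7: moves to 5(W), 2(W); every one is W ⇒ L
n=8: moves to 6(W), 3(W); every one is W ⇒ L
n=9: can move to 7, which is L ⇒ W
n=10: can move to 8, which is L ⇒ W
n=11: moves to 9(W), 6(W); every one is W ⇒ L
n=12: can move to 7, which is L ⇒ W
n=13: can move to 11, which is L ⇒ W
n=14: moves to 12(W), 9(W); every one is W ⇒ L
n=15: moves to 13(W), 10(W); every one is W ⇒ L
n=16: can move to 14, which is L ⇒ W
L entries with 1 ≤ n ≤ 16 (n=0 is outside the asked range and is not counted): n = 1, 4, 7, 8, 11, 14, 15; that makes 7.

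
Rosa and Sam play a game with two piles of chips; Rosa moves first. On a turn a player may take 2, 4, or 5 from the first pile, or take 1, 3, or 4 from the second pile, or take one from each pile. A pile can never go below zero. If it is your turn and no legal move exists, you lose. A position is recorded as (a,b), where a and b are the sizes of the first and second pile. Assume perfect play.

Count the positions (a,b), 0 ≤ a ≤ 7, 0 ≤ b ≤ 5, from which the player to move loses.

13

Classify positions by backward induction: terminal positions (no move available) are L. From any other position, the mover wins iff some move reaches an L.
Every move lowers a or b (never raises either), so fill the grid row by row in increasing a, and left to right within a row: each cell's successors are then already labelled.
      b=0  b=1  b=2  b=3  b=4  b=5
a=0:    L    W    L    W    W    W
a=1:    L    W    L    W    W    W
a=2:    W    W    W    W    L    W
a=3:    W    L    W    L    W    W
a=4:    W    L    W    L    W    W
a=5:    W    W    W    W    W    L
a=6:    W    W    W    W    W    L
a=7:    L    W    L    W    W    W
Cells with no legal move (terminal, hence L): (0,0), (1,0).
The remaining L cells, each justified by listing all of its moves:
(0,2): the only move is to (0,1)(W), a W ⇒ L
(1,2): moves to (1,1)(W), (0,1)(W); every one is W ⇒ L
(2,4): moves to (0,4)(W), (2,3)(W), (2,1)(W), (2,0)(W), (1,3)(W); every one is W ⇒ L
(3,1): moves to (1,1)(W), (3,0)(W), (2,0)(W); every one is W ⇒ L
(3,3): moves to (1,3)(W), (3,2)(W), (3,0)(W), (2,2)(W); every one is W ⇒ L
(4,1): moves to (2,1)(W), (0,1)(W), (4,0)(W), (3,0)(W); every one is W ⇒ L
(4,3): moves to (2,3)(W), (0,3)(W), (4,2)(W), (4,0)(W), (3,2)(W); every one is W ⇒ L
(5,5): moves to (3,5)(W), (1,5)(W), (0,5)(W), (5,4)(W), (5,2)(W), (5,1)(W), (4,4)(W); every one is W ⇒ L
(6,5): moves to (4,5)(W), (2,5)(W), (1,5)(W), (6,4)(W), (6,2)(W), (6,1)(W), (5,4)(W); every one is W ⇒ L
(7,0): moves to (5,0)(W), (3,0)(W), (2,0)(W); every one is W ⇒ L
(7,2): moves to (5,2)(W), (3,2)(W), (2,2)(W), (7,1)(W), (6,1)(W); every one is W ⇒ L
Every other cell has at least one move into one of the L cells above, so it is W.
L cells per row: a=0: 2, a=1: 2, a=2: 1, a=3: 2, a=4: 2, a=5: 1, a=6: 1, a=7: 2; total 13.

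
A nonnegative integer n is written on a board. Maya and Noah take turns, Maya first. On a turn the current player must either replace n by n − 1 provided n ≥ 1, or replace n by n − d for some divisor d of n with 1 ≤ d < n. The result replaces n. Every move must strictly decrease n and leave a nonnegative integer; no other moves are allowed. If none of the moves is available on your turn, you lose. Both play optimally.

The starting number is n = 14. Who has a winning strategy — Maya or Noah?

Positions with no move are L. A position that does have a move is losing for the player to move precisely when every available move leads to a winning position for the opponent. Fill in the labels:
n=0: no move → L
n=1: reaches L-position 0 → W
n=2: only reaches 1(W), which is W → L
n=3: reaches L-position 2 → W
n=4: reaches L-position 2 → W
n=5: only reaches 4(W), which is W → L
n=6: reaches L-position 5 → W
n=7: only reaches 6(W), which is W → L
n=8: reaches L-position 7 → W
n=9: only reaches 6(W), 8(W), all W → L
n=10: reaches L-position 5 → W
n=11: only reaches 10(W), which is W → L
n=12: reaches L-position 9 → W
n=13: only reaches 12(W), which is W → L
n=14: reaches L-position 7 → W
The starting position 14 is W: Maya should move to 7, handing over an L position.

Maya wins.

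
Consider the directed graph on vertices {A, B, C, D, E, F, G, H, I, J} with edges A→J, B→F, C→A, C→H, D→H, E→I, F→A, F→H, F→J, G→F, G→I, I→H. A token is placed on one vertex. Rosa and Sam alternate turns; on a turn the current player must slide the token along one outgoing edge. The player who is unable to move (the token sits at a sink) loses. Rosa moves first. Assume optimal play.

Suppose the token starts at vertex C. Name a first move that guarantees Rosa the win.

Work bottom-up. With no move the player to move loses. Otherwise the position is W if at least one move leads to an L position for the opponent, and L if every move leads to a W.
Every edge goes from a vertex to one that appears earlier in the order H, J, A, F, I, C, G, D, B, E, so processing vertices in that order labels each vertex after all of its successors.
H: no outgoing edge → L
J: no outgoing edge → L
A: can move to J, which is L ⇒ W
F: can move to J, which is L ⇒ W
I: can move to H, which is L ⇒ W
C: can move to H, which is L ⇒ W
G: moves to I(W), F(W); every one is W ⇒ L
D: can move to H, which is L ⇒ W
B: the only move is to F(W), a W ⇒ L
E: the only move is to I(W), a W ⇒ L
From C, the L positions reachable in one move are: H.

Move to H.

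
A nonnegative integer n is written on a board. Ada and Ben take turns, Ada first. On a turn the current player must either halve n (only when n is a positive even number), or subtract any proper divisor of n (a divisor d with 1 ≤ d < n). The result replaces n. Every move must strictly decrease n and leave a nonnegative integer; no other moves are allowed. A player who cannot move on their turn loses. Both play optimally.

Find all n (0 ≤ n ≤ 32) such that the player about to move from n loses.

Work bottom-up. With no move the player to move loses. Otherwise the position is W if at least one move leads to an L position for the opponent, and L if every move leads to a W.
n=0: no move → L
n=1: no move → L
n=2: reaches L-position 1 → W
n=3: only reaches 2(W), which is W → L
n=4: reaches L-position 3 → W
n=5: only reaches 4(W), which is W → L
n=6: reaches L-position 3 → W
n=7: only reaches 6(W), which is W → L
n=8: reaches L-position 7 → W
n=9: only reaches 6(W), 8(W), all W → L
n=10: reaches L-position 5 → W
n=11: only reaches 10(W), which is W → L
n=12: reaches L-position 9 → W
n=13: only reaches 12(W), which is W → L
n=14: reaches L-position 7 → W
n=15: only reaches 10(W), 12(W), 14(W), all W → L
n=16: reaches L-position 15 → W
n=17: only reaches 16(W), which is W → L
n=18: reaches L-position 9 → W
n=19: only reaches 18(W), which is W → L
n=20: reaches L-position 15 → W
n=21: only reaches 14(W), 18(W), 20(W), all W → L
n=22: reaches L-position 11 → W
n=23: only reaches 22(W), which is W → L
n=24: reaches L-position 21 → W
n=25: only reaches 20(W), 24(W), all W → L
n=26: reaches L-position 13 → W
n=27: only reaches 18(W), 24(W), 26(W), all W → L
n=28: reaches L-position 21 → W
n=29: only reaches 28(W), which is W → L
n=30: reaches L-position 15 → W
n=31: only reaches 30(W), which is W → L
n=32: reaches L-position 31 → W
The losing starting values of n are exactly the entries labelled L in this table (17 of them).

0, 1, 3, 5, 7, 9, 11, 13, 15, 17, 19, 21, 23, 25, 27, 29, 31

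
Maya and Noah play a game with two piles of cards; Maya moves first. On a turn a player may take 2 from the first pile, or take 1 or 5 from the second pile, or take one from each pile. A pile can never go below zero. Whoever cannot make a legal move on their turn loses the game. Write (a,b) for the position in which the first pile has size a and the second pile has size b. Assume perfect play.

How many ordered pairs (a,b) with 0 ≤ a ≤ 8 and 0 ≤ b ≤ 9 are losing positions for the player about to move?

Positions with no move are L. A position that does have a move is losing for the player to move precisely when every available move leads to a winning position for the opponent. Fill in the labels:
Every move lowers a or b (never raises either), so fill the grid row by row in increasing a, and left to right within a row: each cell's successors are then already labelled.
      b=0  b=1  b=2  b=3  b=4  b=5  b=6  b=7  b=8  b=9
a=0:    L    W    L    W    L    W    L    W    L    W
a=1:    L    W    L    W    L    W    L    W    L    W
a=2:    W    W    W    W    W    W    W    W    W    W
a=3:    W    L    W    L    W    L    W    L    W    L
a=4:    L    W    W    L    W    W    W    L    W    L
a=5:    L    W    L    W    W    W    L    W    W    W
a=6:    W    W    L    W    L    W    L    W    L    W
a=7:    W    L    W    W    L    W    W    W    L    W
a=8:    L    W    W    L    W    W    W    L    W    W
Cells with no legal move (terminal, hence L): (0,0), (1,0).
The remaining L cells, each justified by listing all of its moves:
(0,2): only reaches (0,1)(W), which is W → L
(0,4): only reaches (0,3)(W), which is W → L
(0,6): only reaches (0,5)(W), (0,1)(W), all W → L
(0,8): only reaches (0,7)(W), (0,3)(W), all W → L
(1,2): only reaches (1,1)(W), (0,1)(W), all W → L
(1,4): only reaches (1,3)(W), (0,3)(W), all W → L
(1,6): only reaches (1,5)(W), (1,1)(W), (0,5)(W), all W → L
(1,8): only reaches (1,7)(W), (1,3)(W), (0,7)(W), all W → L
(3,1): only reaches (1,1)(W), (3,0)(W), (2,0)(W), all W → L
(3,3): only reaches (1,3)(W), (3,2)(W), (2,2)(W), all W → L
(3,5): only reaches (1,5)(W), (3,4)(W), (3,0)(W), (2,4)(W), all W → L
(3,7): only reaches (1,7)(W), (3,6)(W), (3,2)(W), (2,6)(W), all W → L
(3,9): only reaches (1,9)(W), (3,8)(W), (3,4)(W), (2,8)(W), all W → L
(4,0): only reaches (2,0)(W), which is W → L
(4,3): only reaches (2,3)(W), (4,2)(W), (3,2)(W), all W → L
(4,7): only reaches (2,7)(W), (4,6)(W), (4,2)(W), (3,6)(W), all W → L
(4,9): only reaches (2,9)(W), (4,8)(W), (4,4)(W), (3,8)(W), all W → L
(5,0): only reaches (3,0)(W), which is W → L
(5,2): only reaches (3,2)(W), (5,1)(W), (4,1)(W), all W → L
(5,6): only reaches (3,6)(W), (5,5)(W), (5,1)(W), (4,5)(W), all W → L
(6,2): only reaches (4,2)(W), (6,1)(W), (5,1)(W), all W → L
(6,4): only reaches (4,4)(W), (6,3)(W), (5,3)(W), all W → L
(6,6): only reaches (4,6)(W), (6,5)(W), (6,1)(W), (5,5)(W), all W → L
(6,8): only reaches (4,8)(W), (6,7)(W), (6,3)(W), (5,7)(W), all W → L
(7,1): only reaches (5,1)(W), (7,0)(W), (6,0)(W), all W → L
(7,4): only reaches (5,4)(W), (7,3)(W), (6,3)(W), all W → L
(7,8): only reaches (5,8)(W), (7,7)(W), (7,3)(W), (6,7)(W), all W → L
(8,0): only reaches (6,0)(W), which is W → L
(8,3): only reaches (6,3)(W), (8,2)(W), (7,2)(W), all W → L
(8,7): only reaches (6,7)(W), (8,6)(W), (8,2)(W), (7,6)(W), all W → L
Every other cell has at least one move into one of the L cells above, so it is W.
L cells per row: a=0: 5, a=1: 5, a=2: 0, a=3: 5, a=4: 4, a=5: 3, a=6: 4, a=7: 3, a=8: 3; total 32.

32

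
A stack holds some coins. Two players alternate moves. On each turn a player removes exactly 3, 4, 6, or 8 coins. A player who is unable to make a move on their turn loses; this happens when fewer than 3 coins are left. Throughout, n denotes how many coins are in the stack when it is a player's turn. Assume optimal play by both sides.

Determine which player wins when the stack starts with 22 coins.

The second player wins.

Use the standard recursion: the mover loses at a terminal position; elsewhere, the mover wins exactly when some move hands the opponent an L position.
n=0: no move → L
n=1: no move → L
n=2: no move → L
n=3: →0(L), so W
n=4: →1(L), so W
n=5: →2(L), so W
n=6: →2(L), so W
n=7: →1(L), so W
n=8: →2(L), so W
n=9: →1(L), so W
n=10: →2(L), so W
n=11: →8(W), 7(W), 5(W), 3(W) — all W, so L
n=12: →9(W), 8(W), 6(W), 4(W) — all W, so L
n=13: →10(W), 9(W), 7(W), 5(W) — all W, so L
n=14: →11(L), so W
n=15: →12(L), so W
n=16: →13(L), so W
n=17: →13(L), so W
n=18: →12(L), so W
n=19: →13(L), so W
n=20: →12(L), so W
n=21: →13(L), so W
n=22: →19(W), 18(W), 16(W), 14(W) — all W, so L
Every move from 22 reaches a W position, so the mover loses.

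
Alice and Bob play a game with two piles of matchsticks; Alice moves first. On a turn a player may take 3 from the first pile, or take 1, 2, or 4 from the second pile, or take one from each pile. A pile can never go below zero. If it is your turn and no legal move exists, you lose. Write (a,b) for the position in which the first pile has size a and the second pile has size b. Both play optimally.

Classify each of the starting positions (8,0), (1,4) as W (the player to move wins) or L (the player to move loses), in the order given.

(8,0): L, (1,4): W

Classify positions by backward induction: terminal positions (no move available) are L. From any other position, the mover wins iff some move reaches an L.
No move ever increases a pile, so every position that can arise here has a ≤ 8 and b ≤ 4; it is enough to label the cells with 0 ≤ a ≤ 8 and 0 ≤ b ≤ 4.
Every move lowers a or b (never raises either), so fill the grid row by row in increasing a, and left to right within a row: each cell's successors are then already labelled.
      b=0  b=1  b=2  b=3  b=4
a=0:    L    W    W    L    W
a=1:    L    W    W    L    W
a=2:    L    W    W    L    W
a=3:    W    W    L    W    W
a=4:    W    L    W    W    L
a=5:    W    L    W    W    L
a=6:    L    W    W    L    W
a=7:    L    W    W    L    W
a=8:    L    W    W    L    W
Cells with no legal move (terminal, hence L): (0,0), (1,0), (2,0).
The remaining L cells, each justified by listing all of its moves:
(0,3): →(0,2)(W), (0,1)(W) — all W, so L
(1,3): →(1,2)(W), (1,1)(W), (0,2)(W) — all W, so L
(2,3): →(2,2)(W), (2,1)(W), (1,2)(W) — all W, so L
(3,2): →(0,2)(W), (3,1)(W), (3,0)(W), (2,1)(W) — all W, so L
(4,1): →(1,1)(W), (4,0)(W), (3,0)(W) — all W, so L
(4,4): →(1,4)(W), (4,3)(W), (4,2)(W), (4,0)(W), (3,3)(W) — all W, so L
(5,1): →(2,1)(W), (5,0)(W), (4,0)(W) — all W, so L
(5,4): →(2,4)(W), (5,3)(W), (5,2)(W), (5,0)(W), (4,3)(W) — all W, so L
(6,0): →(3,0)(W) only, which is W, so L
(6,3): →(3,3)(W), (6,2)(W), (6,1)(W), (5,2)(W) — all W, so L
(7,0): →(4,0)(W) only, which is W, so L
(7,3): →(4,3)(W), (7,2)(W), (7,1)(W), (6,2)(W) — all W, so L
(8,0): →(5,0)(W) only, which is W, so L
(8,3): →(5,3)(W), (8,2)(W), (8,1)(W), (7,2)(W) — all W, so L
Every other cell has at least one move into one of the L cells above, so it is W.
(8,0): one of the L cells justified above, so L
(1,4): the move to (1,3) reaches an L cell, so W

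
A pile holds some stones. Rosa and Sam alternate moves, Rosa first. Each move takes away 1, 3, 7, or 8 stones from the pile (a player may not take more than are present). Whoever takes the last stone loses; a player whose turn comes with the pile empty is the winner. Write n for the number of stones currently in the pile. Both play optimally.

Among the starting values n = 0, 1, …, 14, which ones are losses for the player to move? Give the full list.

Build the W/L table. Terminal = W. A non-terminal position is W if it has a move to some L; otherwise it is L.
n=0: no move; the opponent has just taken the last stone and therefore loses → W
n=1: →0(W) only, which is W, so L
n=2: →1(L), so W
n=3: →2(W), 0(W) — all W, so L
n=4: →3(L), so W
n=5: →4(W), 2(W) — all W, so L
n=6: →5(L), so W
n=7: →6(W), 4(W), 0(W) — all W, so L
n=8: →7(L), so W
n=9: →1(L), so W
n=10: →7(L), so W
n=11: →3(L), so W
n=12: →5(L), so W
n=13: →5(L), so W
n=14: →7(L), so W
The losing starting values of n are exactly the entries labelled L in this table (4 of them).

1, 3, 5, 7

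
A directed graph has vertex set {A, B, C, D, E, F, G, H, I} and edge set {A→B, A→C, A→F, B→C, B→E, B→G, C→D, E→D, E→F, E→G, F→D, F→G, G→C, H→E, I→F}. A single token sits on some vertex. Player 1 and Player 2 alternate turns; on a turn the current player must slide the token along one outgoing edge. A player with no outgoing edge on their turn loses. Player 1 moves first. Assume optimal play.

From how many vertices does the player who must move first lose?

5

Build the W/L table. Terminal = L. A non-terminal position is W if it has a move to some L; otherwise it is L.
Every edge goes from a vertex to one that appears earlier in the order D, C, G, F, E, B, H, I, A, so processing vertices in that order labels each vertex after all of its successors.
D: no outgoing edge → L
C: →D(L), so W
G: →C(W) only, which is W, so L
F: →G(L), so W
E: →G(L), so W
B: →G(L), so W
H: →E(W) only, which is W, so L
I: →F(W) only, which is W, so L
A: →B(W), F(W), C(W) — all W, so L
The L vertices are A, D, G, H, I; that is 5 in all.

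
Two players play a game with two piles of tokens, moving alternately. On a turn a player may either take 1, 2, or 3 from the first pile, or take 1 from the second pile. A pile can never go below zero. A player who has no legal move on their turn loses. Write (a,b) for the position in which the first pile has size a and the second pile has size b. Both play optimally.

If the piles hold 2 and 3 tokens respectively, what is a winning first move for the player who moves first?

Use the standard recursion: the mover loses at a terminal position; elsewhere, the mover wins exactly when some move hands the opponent an L position.
No move ever increases a pile, so every position that can arise here has a ≤ 2 and b ≤ 3; it is enough to label the cells with 0 ≤ a ≤ 2 and 0 ≤ b ≤ 3.
Every move lowers a or b (never raises either), so fill the grid row by row in increasing a, and left to right within a row: each cell's successors are then already labelled.
      b=0  b=1  b=2  b=3
a=0:    L    W    L    W
a=1:    W    L    W    L
a=2:    W    W    W    W
Cells with no legal move (terminal, hence L): (0,0).
The remaining L cells, each justified by listing all of its moves:
(0,2): the only move is to (0,1)(W), a W ⇒ L
(1,1): moves to (0,1)(W), (1,0)(W); every one is W ⇒ L
(1,3): moves to (0,3)(W), (1,2)(W); every one is W ⇒ L
Every other cell has at least one move into one of the L cells above, so it is W.
From (2,3), the L positions reachable in one move are: (1,3).

Move to (1,3).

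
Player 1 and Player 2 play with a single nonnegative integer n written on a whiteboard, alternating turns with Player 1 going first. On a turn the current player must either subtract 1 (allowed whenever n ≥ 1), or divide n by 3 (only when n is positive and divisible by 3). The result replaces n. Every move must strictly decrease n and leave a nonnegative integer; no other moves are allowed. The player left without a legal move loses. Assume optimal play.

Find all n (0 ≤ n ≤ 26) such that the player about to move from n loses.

Build the W/L table. Terminal = L. A non-terminal position is W if it has a move to some L; otherwise it is L.
n=0: no move → L
n=1: W (go to 0, an L position)
n=2: L (sole option 1(W) is W)
n=3: W (go to 2, an L position)
n=4: L (sole option 3(W) is W)
n=5: W (go to 4, an L position)
n=6: W (go to 2, an L position)
n=7: L (sole option 6(W) is W)
n=8: W (go to 7, an L position)
n=9: L (options 3(W), 8(W) are all W)
n=10: W (go to 9, an L position)
n=11: L (sole option 10(W) is W)
n=12: W (go to 4, an L position)
n=13: L (sole option 12(W) is W)
n=14: W (go to 13, an L position)
n=15: L (options 5(W), 14(W) are all W)
n=16: W (go to 15, an L position)
n=17: L (sole option 16(W) is W)
n=18: W (go to 17, an L position)
n=19: L (sole option 18(W) is W)
n=20: W (go to 19, an L position)
n=21: W (go to 7, an L position)
n=22: L (sole option 21(W) is W)
n=23: W (go to 22, an L position)
n=24: L (options 8(W), 23(W) are all W)
n=25: W (go to 24, an L position)
n=26: L (sole option 25(W) is W)
The losing starting values of n are exactly the entries labelled L in this table (13 of them).

0, 2, 4, 7, 9, 11, 13, 15, 17, 19, 22, 24, 26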